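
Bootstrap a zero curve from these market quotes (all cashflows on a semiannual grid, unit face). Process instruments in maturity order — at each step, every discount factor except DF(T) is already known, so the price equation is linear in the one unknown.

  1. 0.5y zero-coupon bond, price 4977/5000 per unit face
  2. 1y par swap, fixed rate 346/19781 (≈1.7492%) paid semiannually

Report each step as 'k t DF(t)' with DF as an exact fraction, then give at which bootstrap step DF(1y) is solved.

1 1/2 4977/5000
2 1 9827/10000
DF(1y) is solved at step 2

step 1 [0.5y] zero: DF = P = 4977/5000 ≈ 0.995400
step 2 [1y] swap r/2=173/19781: DF=(1 − 173/19781·(0.995400))/(1+173/19781) = 9827/10000 ≈ 0.982700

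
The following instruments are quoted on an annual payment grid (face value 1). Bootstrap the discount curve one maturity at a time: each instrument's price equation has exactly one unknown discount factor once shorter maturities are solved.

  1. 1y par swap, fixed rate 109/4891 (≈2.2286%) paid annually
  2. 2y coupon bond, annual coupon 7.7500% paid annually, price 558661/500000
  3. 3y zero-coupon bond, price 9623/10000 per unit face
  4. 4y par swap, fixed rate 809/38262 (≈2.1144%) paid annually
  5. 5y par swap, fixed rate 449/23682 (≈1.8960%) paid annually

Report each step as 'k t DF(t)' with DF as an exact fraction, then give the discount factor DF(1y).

1 1 4891/5000
2 2 4833/5000
3 3 9623/10000
4 4 9191/10000
5 5 4551/5000
DF(1y) = 4891/5000 ≈ 0.978200

step 1 [1y] swap r/1=109/4891: DF=(1 − 109/4891·(0))/(1+109/4891) = 4891/5000 ≈ 0.978200
step 2 [2y] bond c/1=31/400: DF=(558661/500000 − 31/400·(0.978200))/(1+31/400) = 4833/5000 ≈ 0.966600
step 3 [3y] zero: DF = P = 9623/10000 ≈ 0.962300
step 4 [4y] swap r/1=809/38262: DF=(1 − 809/38262·(0.978200+0.966600+0.962300))/(1+809/38262) = 9191/10000 ≈ 0.919100
step 5 [5y] swap r/1=449/23682: DF=(1 − 449/23682·(0.978200+0.966600+0.962300+0.919100))/(1+449/23682) = 4551/5000 ≈ 0.910200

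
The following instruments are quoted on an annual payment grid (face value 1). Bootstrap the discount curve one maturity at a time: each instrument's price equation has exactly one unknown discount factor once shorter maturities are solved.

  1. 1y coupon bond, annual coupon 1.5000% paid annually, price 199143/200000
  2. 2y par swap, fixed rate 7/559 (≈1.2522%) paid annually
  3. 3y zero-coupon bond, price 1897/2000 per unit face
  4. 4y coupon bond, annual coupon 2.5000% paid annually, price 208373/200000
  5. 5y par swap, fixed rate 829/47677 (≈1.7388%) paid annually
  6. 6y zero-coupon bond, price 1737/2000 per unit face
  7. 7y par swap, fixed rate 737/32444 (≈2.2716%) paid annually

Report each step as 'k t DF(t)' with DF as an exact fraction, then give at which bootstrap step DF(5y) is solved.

1 1 981/1000
2 2 1951/2000
3 3 1897/2000
4 4 591/625
5 5 9171/10000
6 6 1737/2000
7 7 4263/5000
DF(5y) is solved at step 5

step 1 [1y] bond c/1=3/200: DF=(199143/200000 − 3/200·(0))/(1+3/200) = 981/1000 ≈ 0.981000
step 2 [2y] swap r/1=7/559: DF=(1 − 7/559·(0.981000))/(1+7/559) = 1951/2000 ≈ 0.975500
step 3 [3y] zero: DF = P = 1897/2000 ≈ 0.948500
step 4 [4y] bond c/1=1/40: DF=(208373/200000 − 1/40·(0.981000+0.975500+0.948500))/(1+1/40) = 591/625 ≈ 0.945600
step 5 [5y] swap r/1=829/47677: DF=(1 − 829/47677·(0.981000+0.975500+0.948500+0.945600))/(1+829/47677) = 9171/10000 ≈ 0.917100
step 6 [6y] zero: DF = P = 1737/2000 ≈ 0.868500
step 7 [7y] swap r/1=737/32444: DF=(1 − 737/32444·(0.981000+0.975500+0.948500+0.945600+0.917100+0.868500))/(1+737/32444) = 4263/5000 ≈ 0.852600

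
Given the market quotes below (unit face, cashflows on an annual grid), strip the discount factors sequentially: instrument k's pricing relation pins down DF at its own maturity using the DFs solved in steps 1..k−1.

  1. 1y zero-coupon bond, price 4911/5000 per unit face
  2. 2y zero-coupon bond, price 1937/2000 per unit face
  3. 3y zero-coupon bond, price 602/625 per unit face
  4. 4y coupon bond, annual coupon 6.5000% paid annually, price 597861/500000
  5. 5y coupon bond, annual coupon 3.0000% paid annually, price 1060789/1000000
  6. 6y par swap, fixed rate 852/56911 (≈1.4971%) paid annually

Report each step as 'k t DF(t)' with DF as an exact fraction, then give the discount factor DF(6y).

1 1 4911/5000
2 2 1937/2000
3 3 602/625
4 4 9449/10000
5 5 367/400
6 6 2287/2500
DF(6y) = 2287/2500 ≈ 0.914800

step 1 [1y] zero: DF = P = 4911/5000 ≈ 0.982200
step 2 [2y] zero: DF = P = 1937/2000 ≈ 0.968500
step 3 [3y] zero: DF = P = 602/625 ≈ 0.963200
step 4 [4y] bond c/1=13/200: DF=(597861/500000 − 13/200·(0.982200+0.968500+0.963200))/(1+13/200) = 9449/10000 ≈ 0.944900
step 5 [5y] bond c/1=3/100: DF=(1060789/1000000 − 3/100·(0.982200+0.968500+0.963200+0.944900))/(1+3/100) = 367/400 ≈ 0.917500
step 6 [6y] swap r/1=852/56911: DF=(1 − 852/56911·(0.982200+0.968500+0.963200+0.944900+0.917500))/(1+852/56911) = 2287/2500 ≈ 0.914800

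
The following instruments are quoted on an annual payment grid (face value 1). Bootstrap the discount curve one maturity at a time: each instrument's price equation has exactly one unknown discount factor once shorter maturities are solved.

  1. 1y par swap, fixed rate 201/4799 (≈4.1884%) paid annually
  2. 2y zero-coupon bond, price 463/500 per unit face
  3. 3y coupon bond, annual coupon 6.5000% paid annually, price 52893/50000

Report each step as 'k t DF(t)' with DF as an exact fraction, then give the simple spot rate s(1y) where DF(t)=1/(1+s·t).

step 1 [1y] swap r/1=201/4799: DF=(1 − 201/4799·(0))/(1+201/4799) = 4799/5000 ≈ 0.959800
step 2 [2y] zero: DF = P = 463/500 ≈ 0.926000
step 3 [3y] bond c/1=13/200: DF=(52893/50000 − 13/200·(0.959800+0.926000))/(1+13/200) = 4391/5000 ≈ 0.878200

1 1 4799/5000
2 2 463/500
3 3 4391/5000
s(1y) = (1/(4799/5000) − 1)/(1) = 201/4799 ≈ 4.1884%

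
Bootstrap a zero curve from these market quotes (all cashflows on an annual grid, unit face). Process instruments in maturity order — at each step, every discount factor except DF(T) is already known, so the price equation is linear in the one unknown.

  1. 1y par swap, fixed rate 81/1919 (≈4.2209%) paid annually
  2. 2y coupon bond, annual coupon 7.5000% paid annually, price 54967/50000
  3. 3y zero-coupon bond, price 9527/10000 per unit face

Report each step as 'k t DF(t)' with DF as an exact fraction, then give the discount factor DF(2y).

1 1 1919/2000
2 2 9557/10000
3 3 9527/10000
DF(2y) = 9557/10000 ≈ 0.955700

step 1 [1y] swap r/1=81/1919: DF=(1 − 81/1919·(0))/(1+81/1919) = 1919/2000 ≈ 0.959500
step 2 [2y] bond c/1=3/40: DF=(54967/50000 − 3/40·(0.959500))/(1+3/40) = 9557/10000 ≈ 0.955700
step 3 [3y] zero: DF = P = 9527/10000 ≈ 0.952700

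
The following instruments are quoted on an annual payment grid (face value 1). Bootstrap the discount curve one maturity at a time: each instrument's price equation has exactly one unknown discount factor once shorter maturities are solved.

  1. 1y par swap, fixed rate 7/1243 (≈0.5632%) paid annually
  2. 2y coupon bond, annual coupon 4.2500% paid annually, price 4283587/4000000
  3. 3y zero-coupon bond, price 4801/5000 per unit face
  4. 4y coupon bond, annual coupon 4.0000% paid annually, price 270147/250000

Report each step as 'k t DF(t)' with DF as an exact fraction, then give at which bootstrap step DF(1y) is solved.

1 1 1243/1250
2 2 9867/10000
3 3 4801/5000
4 4 9259/10000
DF(1y) is solved at step 1

step 1 [1y] swap r/1=7/1243: DF=(1 − 7/1243·(0))/(1+7/1243) = 1243/1250 ≈ 0.994400
step 2 [2y] bond c/1=17/400: DF=(4283587/4000000 − 17/400·(0.994400))/(1+17/400) = 9867/10000 ≈ 0.986700
step 3 [3y] zero: DF = P = 4801/5000 ≈ 0.960200
step 4 [4y] bond c/1=1/25: DF=(270147/250000 − 1/25·(0.994400+0.986700+0.960200))/(1+1/25) = 9259/10000 ≈ 0.925900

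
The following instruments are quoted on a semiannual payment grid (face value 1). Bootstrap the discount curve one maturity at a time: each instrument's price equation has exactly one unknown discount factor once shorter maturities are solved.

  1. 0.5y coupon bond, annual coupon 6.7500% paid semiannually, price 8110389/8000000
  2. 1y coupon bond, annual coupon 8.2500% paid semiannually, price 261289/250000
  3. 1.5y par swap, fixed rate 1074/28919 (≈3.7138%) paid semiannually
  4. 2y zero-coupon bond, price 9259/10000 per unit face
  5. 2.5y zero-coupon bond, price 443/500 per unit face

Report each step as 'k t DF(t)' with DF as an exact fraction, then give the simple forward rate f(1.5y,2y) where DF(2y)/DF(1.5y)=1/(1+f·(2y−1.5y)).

step 1 [0.5y] bond c/2=27/800: DF=(8110389/8000000 − 27/800·(0))/(1+27/800) = 9807/10000 ≈ 0.980700
step 2 [1y] bond c/2=33/800: DF=(261289/250000 − 33/800·(0.980700))/(1+33/800) = 9649/10000 ≈ 0.964900
step 3 [1.5y] swap r/2=537/28919: DF=(1 − 537/28919·(0.980700+0.964900))/(1+537/28919) = 9463/10000 ≈ 0.946300
step 4 [2y] zero: DF = P = 9259/10000 ≈ 0.925900
step 5 [2.5y] zero: DF = P = 443/500 ≈ 0.886000

1 1/2 9807/10000
2 1 9649/10000
3 3/2 9463/10000
4 2 9259/10000
5 5/2 443/500
f(1.5y,2y) = ((9463/10000)/(9259/10000) − 1)/(1/2) = 408/9259 ≈ 4.4065%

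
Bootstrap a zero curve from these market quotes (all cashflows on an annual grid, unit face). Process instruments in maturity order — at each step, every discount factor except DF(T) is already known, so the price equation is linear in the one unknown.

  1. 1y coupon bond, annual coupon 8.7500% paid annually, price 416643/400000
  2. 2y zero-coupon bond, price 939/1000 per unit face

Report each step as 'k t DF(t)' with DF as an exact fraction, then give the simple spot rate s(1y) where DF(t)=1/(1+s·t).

1 1 4789/5000
2 2 939/1000
s(1y) = (1/(4789/5000) − 1)/(1) = 211/4789 ≈ 4.4059%

step 1 [1y] bond c/1=7/80: DF=(416643/400000 − 7/80·(0))/(1+7/80) = 4789/5000 ≈ 0.957800
step 2 [2y] zero: DF = P = 939/1000 ≈ 0.939000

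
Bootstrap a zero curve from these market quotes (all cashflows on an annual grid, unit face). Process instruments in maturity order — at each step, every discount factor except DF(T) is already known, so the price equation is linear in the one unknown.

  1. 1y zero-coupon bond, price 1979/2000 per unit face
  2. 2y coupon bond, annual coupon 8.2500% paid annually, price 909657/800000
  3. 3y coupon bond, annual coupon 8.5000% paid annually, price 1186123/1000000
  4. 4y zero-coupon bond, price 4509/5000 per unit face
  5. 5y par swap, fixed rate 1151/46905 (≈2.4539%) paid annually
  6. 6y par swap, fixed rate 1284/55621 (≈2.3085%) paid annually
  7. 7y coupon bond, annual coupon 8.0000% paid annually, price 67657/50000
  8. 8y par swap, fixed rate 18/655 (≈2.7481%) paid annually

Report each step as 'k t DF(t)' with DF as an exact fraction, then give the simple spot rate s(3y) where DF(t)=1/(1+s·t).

step 1 [1y] zero: DF = P = 1979/2000 ≈ 0.989500
step 2 [2y] bond c/1=33/400: DF=(909657/800000 − 33/400·(0.989500))/(1+33/400) = 39/40 ≈ 0.975000
step 3 [3y] bond c/1=17/200: DF=(1186123/1000000 − 17/200·(0.989500+0.975000))/(1+17/200) = 9393/10000 ≈ 0.939300
step 4 [4y] zero: DF = P = 4509/5000 ≈ 0.901800
step 5 [5y] swap r/1=1151/46905: DF=(1 − 1151/46905·(0.989500+0.975000+0.939300+0.901800))/(1+1151/46905) = 8849/10000 ≈ 0.884900
step 6 [6y] swap r/1=1284/55621: DF=(1 − 1284/55621·(0.989500+0.975000+0.939300+0.901800+0.884900))/(1+1284/55621) = 2179/2500 ≈ 0.871600
step 7 [7y] bond c/1=2/25: DF=(67657/50000 − 2/25·(0.989500+0.975000+0.939300+0.901800+0.884900+0.871600))/(1+2/25) = 8409/10000 ≈ 0.840900
step 8 [8y] swap r/1=18/655: DF=(1 − 18/655·(0.989500+0.975000+0.939300+0.901800+0.884900+0.871600+0.840900))/(1+18/655) = 401/500 ≈ 0.802000

1 1 1979/2000
2 2 39/40
3 3 9393/10000
4 4 4509/5000
5 5 8849/10000
6 6 2179/2500
7 7 8409/10000
8 8 401/500
s(3y) = (1/(9393/10000) − 1)/(3) = 607/28179 ≈ 2.1541%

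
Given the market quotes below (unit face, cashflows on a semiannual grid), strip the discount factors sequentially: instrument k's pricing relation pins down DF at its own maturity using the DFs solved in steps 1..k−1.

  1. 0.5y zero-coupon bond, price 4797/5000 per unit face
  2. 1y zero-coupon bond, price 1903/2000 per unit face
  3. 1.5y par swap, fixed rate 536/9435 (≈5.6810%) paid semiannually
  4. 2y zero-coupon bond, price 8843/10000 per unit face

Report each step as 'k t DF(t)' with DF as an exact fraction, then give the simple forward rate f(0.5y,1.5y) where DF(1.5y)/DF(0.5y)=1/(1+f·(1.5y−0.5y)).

step 1 [0.5y] zero: DF = P = 4797/5000 ≈ 0.959400
step 2 [1y] zero: DF = P = 1903/2000 ≈ 0.951500
step 3 [1.5y] swap r/2=268/9435: DF=(1 − 268/9435·(0.959400+0.951500))/(1+268/9435) = 2299/2500 ≈ 0.919600
step 4 [2y] zero: DF = P = 8843/10000 ≈ 0.884300

1 1/2 4797/5000
2 1 1903/2000
3 3/2 2299/2500
4 2 8843/10000
f(0.5y,1.5y) = ((4797/5000)/(2299/2500) − 1)/(1) = 199/4598 ≈ 4.3280%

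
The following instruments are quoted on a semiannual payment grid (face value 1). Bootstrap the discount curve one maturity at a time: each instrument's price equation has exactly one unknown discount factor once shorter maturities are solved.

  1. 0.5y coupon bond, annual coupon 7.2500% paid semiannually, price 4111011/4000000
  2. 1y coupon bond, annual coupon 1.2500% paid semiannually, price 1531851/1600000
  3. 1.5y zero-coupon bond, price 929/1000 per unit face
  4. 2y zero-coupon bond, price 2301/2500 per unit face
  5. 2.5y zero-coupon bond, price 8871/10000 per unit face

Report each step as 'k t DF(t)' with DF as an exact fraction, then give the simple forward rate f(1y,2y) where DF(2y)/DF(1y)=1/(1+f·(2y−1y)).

1 1/2 4959/5000
2 1 9453/10000
3 3/2 929/1000
4 2 2301/2500
5 5/2 8871/10000
f(1y,2y) = ((9453/10000)/(2301/2500) − 1)/(1) = 83/3068 ≈ 2.7053%

step 1 [0.5y] bond c/2=29/800: DF=(4111011/4000000 − 29/800·(0))/(1+29/800) = 4959/5000 ≈ 0.991800
step 2 [1y] bond c/2=1/160: DF=(1531851/1600000 − 1/160·(0.991800))/(1+1/160) = 9453/10000 ≈ 0.945300
step 3 [1.5y] zero: DF = P = 929/1000 ≈ 0.929000
step 4 [2y] zero: DF = P = 2301/2500 ≈ 0.920400
step 5 [2.5y] zero: DF = P = 8871/10000 ≈ 0.887100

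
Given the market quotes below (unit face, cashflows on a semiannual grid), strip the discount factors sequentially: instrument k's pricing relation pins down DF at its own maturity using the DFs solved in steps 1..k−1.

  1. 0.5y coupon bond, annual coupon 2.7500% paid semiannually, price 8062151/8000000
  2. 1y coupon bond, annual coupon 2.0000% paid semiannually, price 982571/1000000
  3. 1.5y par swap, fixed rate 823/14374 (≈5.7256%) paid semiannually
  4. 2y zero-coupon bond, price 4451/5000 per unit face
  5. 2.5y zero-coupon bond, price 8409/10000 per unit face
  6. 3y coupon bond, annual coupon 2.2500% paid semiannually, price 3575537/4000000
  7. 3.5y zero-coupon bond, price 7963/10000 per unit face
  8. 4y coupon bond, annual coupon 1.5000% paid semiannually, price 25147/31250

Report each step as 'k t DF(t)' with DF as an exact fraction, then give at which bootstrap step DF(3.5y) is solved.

1 1/2 9941/10000
2 1 963/1000
3 3/2 9177/10000
4 2 4451/5000
5 5/2 8409/10000
6 3 8327/10000
7 7/2 7963/10000
8 4 7523/10000
DF(3.5y) is solved at step 7

step 1 [0.5y] bond c/2=11/800: DF=(8062151/8000000 − 11/800·(0))/(1+11/800) = 9941/10000 ≈ 0.994100
step 2 [1y] bond c/2=1/100: DF=(982571/1000000 − 1/100·(0.994100))/(1+1/100) = 963/1000 ≈ 0.963000
step 3 [1.5y] swap r/2=823/28748: DF=(1 − 823/28748·(0.994100+0.963000))/(1+823/28748) = 9177/10000 ≈ 0.917700
step 4 [2y] zero: DF = P = 4451/5000 ≈ 0.890200
step 5 [2.5y] zero: DF = P = 8409/10000 ≈ 0.840900
step 6 [3y] bond c/2=9/800: DF=(3575537/4000000 − 9/800·(0.994100+0.963000+0.917700+0.890200+0.840900))/(1+9/800) = 8327/10000 ≈ 0.832700
step 7 [3.5y] zero: DF = P = 7963/10000 ≈ 0.796300
step 8 [4y] bond c/2=3/400: DF=(25147/31250 − 3/400·(0.994100+0.963000+0.917700+0.890200+0.840900+0.832700+0.796300))/(1+3/400) = 7523/10000 ≈ 0.752300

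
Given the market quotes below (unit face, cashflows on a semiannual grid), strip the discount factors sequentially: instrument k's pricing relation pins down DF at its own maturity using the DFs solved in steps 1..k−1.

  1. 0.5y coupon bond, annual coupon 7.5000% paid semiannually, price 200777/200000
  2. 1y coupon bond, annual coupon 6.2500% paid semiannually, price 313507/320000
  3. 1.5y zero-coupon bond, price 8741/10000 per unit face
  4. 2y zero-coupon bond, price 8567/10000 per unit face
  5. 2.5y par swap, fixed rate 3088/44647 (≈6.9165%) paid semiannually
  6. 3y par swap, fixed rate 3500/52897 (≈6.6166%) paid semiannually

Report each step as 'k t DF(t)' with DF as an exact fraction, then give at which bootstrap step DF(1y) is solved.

step 1 [0.5y] bond c/2=3/80: DF=(200777/200000 − 3/80·(0))/(1+3/80) = 2419/2500 ≈ 0.967600
step 2 [1y] bond c/2=1/32: DF=(313507/320000 − 1/32·(0.967600))/(1+1/32) = 9207/10000 ≈ 0.920700
step 3 [1.5y] zero: DF = P = 8741/10000 ≈ 0.874100
step 4 [2y] zero: DF = P = 8567/10000 ≈ 0.856700
step 5 [2.5y] swap r/2=1544/44647: DF=(1 − 1544/44647·(0.967600+0.920700+0.874100+0.856700))/(1+1544/44647) = 1057/1250 ≈ 0.845600
step 6 [3y] swap r/2=1750/52897: DF=(1 − 1750/52897·(0.967600+0.920700+0.874100+0.856700+0.845600))/(1+1750/52897) = 33/40 ≈ 0.825000

1 1/2 2419/2500
2 1 9207/10000
3 3/2 8741/10000
4 2 8567/10000
5 5/2 1057/1250
6 3 33/40
DF(1y) is solved at step 2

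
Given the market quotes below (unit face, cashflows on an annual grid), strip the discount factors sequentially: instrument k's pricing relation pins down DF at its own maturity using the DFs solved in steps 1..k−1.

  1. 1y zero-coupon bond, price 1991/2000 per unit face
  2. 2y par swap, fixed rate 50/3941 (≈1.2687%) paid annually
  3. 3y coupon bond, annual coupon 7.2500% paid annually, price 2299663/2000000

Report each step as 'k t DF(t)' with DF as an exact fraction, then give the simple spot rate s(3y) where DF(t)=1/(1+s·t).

1 1 1991/2000
2 2 39/40
3 3 9389/10000
s(3y) = (1/(9389/10000) − 1)/(3) = 611/28167 ≈ 2.1692%

step 1 [1y] zero: DF = P = 1991/2000 ≈ 0.995500
step 2 [2y] swap r/1=50/3941: DF=(1 − 50/3941·(0.995500))/(1+50/3941) = 39/40 ≈ 0.975000
step 3 [3y] bond c/1=29/400: DF=(2299663/2000000 − 29/400·(0.995500+0.975000))/(1+29/400) = 9389/10000 ≈ 0.938900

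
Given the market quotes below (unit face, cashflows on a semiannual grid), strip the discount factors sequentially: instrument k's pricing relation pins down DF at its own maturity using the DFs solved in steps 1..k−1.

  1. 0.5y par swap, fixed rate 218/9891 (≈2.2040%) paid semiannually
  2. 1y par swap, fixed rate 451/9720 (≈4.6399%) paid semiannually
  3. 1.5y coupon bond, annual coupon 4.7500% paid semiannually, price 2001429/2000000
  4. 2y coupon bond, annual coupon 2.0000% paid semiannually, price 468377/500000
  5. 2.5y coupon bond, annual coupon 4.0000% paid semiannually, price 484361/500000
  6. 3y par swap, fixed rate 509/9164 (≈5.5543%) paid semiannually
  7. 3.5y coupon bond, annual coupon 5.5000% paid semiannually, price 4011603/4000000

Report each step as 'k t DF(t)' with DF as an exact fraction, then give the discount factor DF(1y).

step 1 [0.5y] swap r/2=109/9891: DF=(1 − 109/9891·(0))/(1+109/9891) = 9891/10000 ≈ 0.989100
step 2 [1y] swap r/2=451/19440: DF=(1 − 451/19440·(0.989100))/(1+451/19440) = 9549/10000 ≈ 0.954900
step 3 [1.5y] bond c/2=19/800: DF=(2001429/2000000 − 19/800·(0.989100+0.954900))/(1+19/800) = 2331/2500 ≈ 0.932400
step 4 [2y] bond c/2=1/100: DF=(468377/500000 − 1/100·(0.989100+0.954900+0.932400))/(1+1/100) = 899/1000 ≈ 0.899000
step 5 [2.5y] bond c/2=1/50: DF=(484361/500000 − 1/50·(0.989100+0.954900+0.932400+0.899000))/(1+1/50) = 8757/10000 ≈ 0.875700
step 6 [3y] swap r/2=509/18328: DF=(1 − 509/18328·(0.989100+0.954900+0.932400+0.899000+0.875700))/(1+509/18328) = 8473/10000 ≈ 0.847300
step 7 [3.5y] bond c/2=11/400: DF=(4011603/4000000 − 11/400·(0.989100+0.954900+0.932400+0.899000+0.875700+0.847300))/(1+11/400) = 8289/10000 ≈ 0.828900

1 1/2 9891/10000
2 1 9549/10000
3 3/2 2331/2500
4 2 899/1000
5 5/2 8757/10000
6 3 8473/10000
7 7/2 8289/10000
DF(1y) = 9549/10000 ≈ 0.954900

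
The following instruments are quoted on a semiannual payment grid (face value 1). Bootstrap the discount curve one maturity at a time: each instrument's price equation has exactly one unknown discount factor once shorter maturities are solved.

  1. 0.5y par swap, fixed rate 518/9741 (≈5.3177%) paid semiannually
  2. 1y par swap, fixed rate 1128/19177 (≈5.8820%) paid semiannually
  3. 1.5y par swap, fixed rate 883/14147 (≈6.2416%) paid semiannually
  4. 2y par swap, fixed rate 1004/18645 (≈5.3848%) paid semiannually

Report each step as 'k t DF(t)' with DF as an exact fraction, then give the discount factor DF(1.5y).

1 1/2 9741/10000
2 1 2359/2500
3 3/2 9117/10000
4 2 2249/2500
DF(1.5y) = 9117/10000 ≈ 0.911700

step 1 [0.5y] swap r/2=259/9741: DF=(1 − 259/9741·(0))/(1+259/9741) = 9741/10000 ≈ 0.974100
step 2 [1y] swap r/2=564/19177: DF=(1 − 564/19177·(0.974100))/(1+564/19177) = 2359/2500 ≈ 0.943600
step 3 [1.5y] swap r/2=883/28294: DF=(1 − 883/28294·(0.974100+0.943600))/(1+883/28294) = 9117/10000 ≈ 0.911700
step 4 [2y] swap r/2=502/18645: DF=(1 − 502/18645·(0.974100+0.943600+0.911700))/(1+502/18645) = 2249/2500 ≈ 0.899600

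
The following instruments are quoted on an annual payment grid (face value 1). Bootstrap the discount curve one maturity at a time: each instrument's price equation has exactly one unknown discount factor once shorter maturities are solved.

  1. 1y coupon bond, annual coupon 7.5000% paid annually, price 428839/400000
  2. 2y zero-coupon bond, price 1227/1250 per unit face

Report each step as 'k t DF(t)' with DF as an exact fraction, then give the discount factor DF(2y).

step 1 [1y] bond c/1=3/40: DF=(428839/400000 − 3/40·(0))/(1+3/40) = 9973/10000 ≈ 0.997300
step 2 [2y] zero: DF = P = 1227/1250 ≈ 0.981600

1 1 9973/10000
2 2 1227/1250
DF(2y) = 1227/1250 ≈ 0.981600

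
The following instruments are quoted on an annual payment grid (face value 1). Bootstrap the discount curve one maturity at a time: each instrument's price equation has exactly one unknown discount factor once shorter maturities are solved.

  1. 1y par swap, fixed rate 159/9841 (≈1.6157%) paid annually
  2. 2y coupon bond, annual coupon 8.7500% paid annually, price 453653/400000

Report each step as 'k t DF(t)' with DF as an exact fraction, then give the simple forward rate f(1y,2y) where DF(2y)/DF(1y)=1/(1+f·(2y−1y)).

step 1 [1y] swap r/1=159/9841: DF=(1 − 159/9841·(0))/(1+159/9841) = 9841/10000 ≈ 0.984100
step 2 [2y] bond c/1=7/80: DF=(453653/400000 − 7/80·(0.984100))/(1+7/80) = 9637/10000 ≈ 0.963700

1 1 9841/10000
2 2 9637/10000
f(1y,2y) = ((9841/10000)/(9637/10000) − 1)/(1) = 204/9637 ≈ 2.1168%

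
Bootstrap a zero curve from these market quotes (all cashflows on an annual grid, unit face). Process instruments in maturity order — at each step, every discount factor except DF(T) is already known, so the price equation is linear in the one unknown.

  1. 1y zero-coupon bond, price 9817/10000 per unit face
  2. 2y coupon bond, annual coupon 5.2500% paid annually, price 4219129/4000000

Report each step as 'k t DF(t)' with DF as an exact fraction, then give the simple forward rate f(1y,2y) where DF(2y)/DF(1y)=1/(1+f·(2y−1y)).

1 1 9817/10000
2 2 2383/2500
f(1y,2y) = ((9817/10000)/(2383/2500) − 1)/(1) = 285/9532 ≈ 2.9899%

step 1 [1y] zero: DF = P = 9817/10000 ≈ 0.981700
step 2 [2y] bond c/1=21/400: DF=(4219129/4000000 − 21/400·(0.981700))/(1+21/400) = 2383/2500 ≈ 0.953200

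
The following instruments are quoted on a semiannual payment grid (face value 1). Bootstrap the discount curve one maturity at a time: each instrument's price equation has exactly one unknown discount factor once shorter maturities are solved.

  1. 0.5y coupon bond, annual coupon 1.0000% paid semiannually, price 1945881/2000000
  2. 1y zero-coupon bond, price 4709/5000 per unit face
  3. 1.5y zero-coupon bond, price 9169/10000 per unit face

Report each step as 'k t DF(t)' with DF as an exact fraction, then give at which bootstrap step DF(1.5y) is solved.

step 1 [0.5y] bond c/2=1/200: DF=(1945881/2000000 − 1/200·(0))/(1+1/200) = 9681/10000 ≈ 0.968100
step 2 [1y] zero: DF = P = 4709/5000 ≈ 0.941800
step 3 [1.5y] zero: DF = P = 9169/10000 ≈ 0.916900

1 1/2 9681/10000
2 1 4709/5000
3 3/2 9169/10000
DF(1.5y) is solved at step 3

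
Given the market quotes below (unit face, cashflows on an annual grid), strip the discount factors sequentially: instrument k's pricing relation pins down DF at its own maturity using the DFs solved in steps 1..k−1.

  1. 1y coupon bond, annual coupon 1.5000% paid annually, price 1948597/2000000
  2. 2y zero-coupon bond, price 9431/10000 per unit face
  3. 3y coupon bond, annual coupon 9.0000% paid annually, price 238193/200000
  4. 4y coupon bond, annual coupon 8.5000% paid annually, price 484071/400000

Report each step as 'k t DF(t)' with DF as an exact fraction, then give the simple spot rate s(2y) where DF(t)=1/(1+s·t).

1 1 9599/10000
2 2 9431/10000
3 3 1871/2000
4 4 893/1000
s(2y) = (1/(9431/10000) − 1)/(2) = 569/18862 ≈ 3.0166%

step 1 [1y] bond c/1=3/200: DF=(1948597/2000000 − 3/200·(0))/(1+3/200) = 9599/10000 ≈ 0.959900
step 2 [2y] zero: DF = P = 9431/10000 ≈ 0.943100
step 3 [3y] bond c/1=9/100: DF=(238193/200000 − 9/100·(0.959900+0.943100))/(1+9/100) = 1871/2000 ≈ 0.935500
step 4 [4y] bond c/1=17/200: DF=(484071/400000 − 17/200·(0.959900+0.943100+0.935500))/(1+17/200) = 893/1000 ≈ 0.893000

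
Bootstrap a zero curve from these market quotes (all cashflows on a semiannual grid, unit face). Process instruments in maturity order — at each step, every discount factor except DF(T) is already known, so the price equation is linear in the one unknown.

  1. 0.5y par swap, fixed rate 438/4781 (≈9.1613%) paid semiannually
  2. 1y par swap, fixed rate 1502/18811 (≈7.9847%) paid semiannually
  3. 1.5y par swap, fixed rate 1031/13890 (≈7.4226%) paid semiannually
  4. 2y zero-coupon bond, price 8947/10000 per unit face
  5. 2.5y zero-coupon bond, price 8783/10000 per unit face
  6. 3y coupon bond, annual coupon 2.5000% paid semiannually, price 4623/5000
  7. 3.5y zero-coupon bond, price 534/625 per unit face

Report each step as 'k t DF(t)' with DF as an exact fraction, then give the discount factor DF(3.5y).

step 1 [0.5y] swap r/2=219/4781: DF=(1 − 219/4781·(0))/(1+219/4781) = 4781/5000 ≈ 0.956200
step 2 [1y] swap r/2=751/18811: DF=(1 − 751/18811·(0.956200))/(1+751/18811) = 9249/10000 ≈ 0.924900
step 3 [1.5y] swap r/2=1031/27780: DF=(1 − 1031/27780·(0.956200+0.924900))/(1+1031/27780) = 8969/10000 ≈ 0.896900
step 4 [2y] zero: DF = P = 8947/10000 ≈ 0.894700
step 5 [2.5y] zero: DF = P = 8783/10000 ≈ 0.878300
step 6 [3y] bond c/2=1/80: DF=(4623/5000 − 1/80·(0.956200+0.924900+0.896900+0.894700+0.878300))/(1+1/80) = 857/1000 ≈ 0.857000
step 7 [3.5y] zero: DF = P = 534/625 ≈ 0.854400

1 1/2 4781/5000
2 1 9249/10000
3 3/2 8969/10000
4 2 8947/10000
5 5/2 8783/10000
6 3 857/1000
7 7/2 534/625
DF(3.5y) = 534/625 ≈ 0.854400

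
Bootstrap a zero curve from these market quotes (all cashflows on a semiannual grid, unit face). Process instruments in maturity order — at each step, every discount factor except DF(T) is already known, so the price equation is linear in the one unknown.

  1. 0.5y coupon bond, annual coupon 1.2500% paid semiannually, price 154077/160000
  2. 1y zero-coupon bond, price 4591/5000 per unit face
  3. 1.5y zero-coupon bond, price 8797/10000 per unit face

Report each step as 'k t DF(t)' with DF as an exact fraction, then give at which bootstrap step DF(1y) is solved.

step 1 [0.5y] bond c/2=1/160: DF=(154077/160000 − 1/160·(0))/(1+1/160) = 957/1000 ≈ 0.957000
step 2 [1y] zero: DF = P = 4591/5000 ≈ 0.918200
step 3 [1.5y] zero: DF = P = 8797/10000 ≈ 0.879700

1 1/2 957/1000
2 1 4591/5000
3 3/2 8797/10000
DF(1y) is solved at step 2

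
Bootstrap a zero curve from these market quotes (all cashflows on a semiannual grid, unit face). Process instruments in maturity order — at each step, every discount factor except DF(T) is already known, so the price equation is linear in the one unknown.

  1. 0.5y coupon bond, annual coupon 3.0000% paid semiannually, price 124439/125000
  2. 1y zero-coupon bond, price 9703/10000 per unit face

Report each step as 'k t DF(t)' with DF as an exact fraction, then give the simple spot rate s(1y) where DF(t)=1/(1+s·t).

1 1/2 613/625
2 1 9703/10000
s(1y) = (1/(9703/10000) − 1)/(1) = 297/9703 ≈ 3.0609%

step 1 [0.5y] bond c/2=3/200: DF=(124439/125000 − 3/200·(0))/(1+3/200) = 613/625 ≈ 0.980800
step 2 [1y] zero: DF = P = 9703/10000 ≈ 0.970300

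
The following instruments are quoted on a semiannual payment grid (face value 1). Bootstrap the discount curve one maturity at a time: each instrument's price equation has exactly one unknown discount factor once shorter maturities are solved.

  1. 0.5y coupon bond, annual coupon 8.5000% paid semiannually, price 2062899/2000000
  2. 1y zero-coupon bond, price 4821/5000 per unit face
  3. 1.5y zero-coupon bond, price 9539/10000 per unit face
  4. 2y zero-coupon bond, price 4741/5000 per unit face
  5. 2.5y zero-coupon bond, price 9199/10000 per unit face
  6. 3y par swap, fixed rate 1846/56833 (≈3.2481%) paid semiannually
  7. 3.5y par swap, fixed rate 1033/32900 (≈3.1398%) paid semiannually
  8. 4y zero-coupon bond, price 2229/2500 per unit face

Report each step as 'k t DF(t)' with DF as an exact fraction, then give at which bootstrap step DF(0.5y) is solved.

step 1 [0.5y] bond c/2=17/400: DF=(2062899/2000000 − 17/400·(0))/(1+17/400) = 4947/5000 ≈ 0.989400
step 2 [1y] zero: DF = P = 4821/5000 ≈ 0.964200
step 3 [1.5y] zero: DF = P = 9539/10000 ≈ 0.953900
step 4 [2y] zero: DF = P = 4741/5000 ≈ 0.948200
step 5 [2.5y] zero: DF = P = 9199/10000 ≈ 0.919900
step 6 [3y] swap r/2=923/56833: DF=(1 − 923/56833·(0.989400+0.964200+0.953900+0.948200+0.919900))/(1+923/56833) = 9077/10000 ≈ 0.907700
step 7 [3.5y] swap r/2=1033/65800: DF=(1 − 1033/65800·(0.989400+0.964200+0.953900+0.948200+0.919900+0.907700))/(1+1033/65800) = 8967/10000 ≈ 0.896700
step 8 [4y] zero: DF = P = 2229/2500 ≈ 0.891600

1 1/2 4947/5000
2 1 4821/5000
3 3/2 9539/10000
4 2 4741/5000
5 5/2 9199/10000
6 3 9077/10000
7 7/2 8967/10000
8 4 2229/2500
DF(0.5y) is solved at step 1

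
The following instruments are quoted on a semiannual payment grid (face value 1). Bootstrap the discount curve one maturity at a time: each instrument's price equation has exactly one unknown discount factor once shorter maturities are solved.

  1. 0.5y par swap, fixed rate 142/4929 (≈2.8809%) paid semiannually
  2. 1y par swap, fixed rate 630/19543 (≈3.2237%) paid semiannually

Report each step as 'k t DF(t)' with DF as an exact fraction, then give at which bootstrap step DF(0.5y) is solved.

1 1/2 4929/5000
2 1 1937/2000
DF(0.5y) is solved at step 1

step 1 [0.5y] swap r/2=71/4929: DF=(1 − 71/4929·(0))/(1+71/4929) = 4929/5000 ≈ 0.985800
step 2 [1y] swap r/2=315/19543: DF=(1 − 315/19543·(0.985800))/(1+315/19543) = 1937/2000 ≈ 0.968500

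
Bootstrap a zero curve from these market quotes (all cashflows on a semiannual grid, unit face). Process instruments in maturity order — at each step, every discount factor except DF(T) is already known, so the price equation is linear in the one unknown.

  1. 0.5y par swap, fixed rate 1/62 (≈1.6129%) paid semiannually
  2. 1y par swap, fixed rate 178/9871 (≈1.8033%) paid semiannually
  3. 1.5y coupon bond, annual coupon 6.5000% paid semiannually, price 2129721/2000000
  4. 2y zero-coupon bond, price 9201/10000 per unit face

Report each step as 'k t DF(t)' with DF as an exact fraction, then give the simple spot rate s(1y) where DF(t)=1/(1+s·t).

1 1/2 124/125
2 1 4911/5000
3 3/2 2423/2500
4 2 9201/10000
s(1y) = (1/(4911/5000) − 1)/(1) = 89/4911 ≈ 1.8123%

step 1 [0.5y] swap r/2=1/124: DF=(1 − 1/124·(0))/(1+1/124) = 124/125 ≈ 0.992000
step 2 [1y] swap r/2=89/9871: DF=(1 − 89/9871·(0.992000))/(1+89/9871) = 4911/5000 ≈ 0.982200
step 3 [1.5y] bond c/2=13/400: DF=(2129721/2000000 − 13/400·(0.992000+0.982200))/(1+13/400) = 2423/2500 ≈ 0.969200
step 4 [2y] zero: DF = P = 9201/10000 ≈ 0.920100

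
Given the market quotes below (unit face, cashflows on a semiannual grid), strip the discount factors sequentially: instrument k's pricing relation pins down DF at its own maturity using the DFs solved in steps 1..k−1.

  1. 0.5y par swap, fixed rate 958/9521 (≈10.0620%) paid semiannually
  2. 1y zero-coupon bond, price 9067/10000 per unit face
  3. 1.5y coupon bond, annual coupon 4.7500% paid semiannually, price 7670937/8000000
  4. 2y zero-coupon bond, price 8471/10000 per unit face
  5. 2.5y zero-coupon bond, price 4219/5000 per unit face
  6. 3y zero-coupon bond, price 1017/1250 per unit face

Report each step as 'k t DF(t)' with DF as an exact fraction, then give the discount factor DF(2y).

1 1/2 9521/10000
2 1 9067/10000
3 3/2 1787/2000
4 2 8471/10000
5 5/2 4219/5000
6 3 1017/1250
DF(2y) = 8471/10000 ≈ 0.847100

step 1 [0.5y] swap r/2=479/9521: DF=(1 − 479/9521·(0))/(1+479/9521) = 9521/10000 ≈ 0.952100
step 2 [1y] zero: DF = P = 9067/10000 ≈ 0.906700
step 3 [1.5y] bond c/2=19/800: DF=(7670937/8000000 − 19/800·(0.952100+0.906700))/(1+19/800) = 1787/2000 ≈ 0.893500
step 4 [2y] zero: DF = P = 8471/10000 ≈ 0.847100
step 5 [2.5y] zero: DF = P = 4219/5000 ≈ 0.843800
step 6 [3y] zero: DF = P = 1017/1250 ≈ 0.813600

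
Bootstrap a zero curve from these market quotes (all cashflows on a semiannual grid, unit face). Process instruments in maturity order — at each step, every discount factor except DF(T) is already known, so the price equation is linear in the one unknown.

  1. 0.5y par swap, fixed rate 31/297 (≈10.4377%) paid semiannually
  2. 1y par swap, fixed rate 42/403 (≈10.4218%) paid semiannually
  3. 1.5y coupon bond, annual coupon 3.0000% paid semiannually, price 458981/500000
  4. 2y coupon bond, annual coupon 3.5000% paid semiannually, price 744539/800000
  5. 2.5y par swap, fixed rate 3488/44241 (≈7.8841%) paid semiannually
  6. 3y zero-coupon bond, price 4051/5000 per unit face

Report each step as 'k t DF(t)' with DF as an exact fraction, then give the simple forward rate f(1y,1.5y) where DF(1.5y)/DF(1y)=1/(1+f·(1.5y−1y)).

step 1 [0.5y] swap r/2=31/594: DF=(1 − 31/594·(0))/(1+31/594) = 594/625 ≈ 0.950400
step 2 [1y] swap r/2=21/403: DF=(1 − 21/403·(0.950400))/(1+21/403) = 4517/5000 ≈ 0.903400
step 3 [1.5y] bond c/2=3/200: DF=(458981/500000 − 3/200·(0.950400+0.903400))/(1+3/200) = 877/1000 ≈ 0.877000
step 4 [2y] bond c/2=7/400: DF=(744539/800000 − 7/400·(0.950400+0.903400+0.877000))/(1+7/400) = 8677/10000 ≈ 0.867700
step 5 [2.5y] swap r/2=1744/44241: DF=(1 − 1744/44241·(0.950400+0.903400+0.877000+0.867700))/(1+1744/44241) = 516/625 ≈ 0.825600
step 6 [3y] zero: DF = P = 4051/5000 ≈ 0.810200

1 1/2 594/625
2 1 4517/5000
3 3/2 877/1000
4 2 8677/10000
5 5/2 516/625
6 3 4051/5000
f(1y,1.5y) = ((4517/5000)/(877/1000) − 1)/(1/2) = 264/4385 ≈ 6.0205%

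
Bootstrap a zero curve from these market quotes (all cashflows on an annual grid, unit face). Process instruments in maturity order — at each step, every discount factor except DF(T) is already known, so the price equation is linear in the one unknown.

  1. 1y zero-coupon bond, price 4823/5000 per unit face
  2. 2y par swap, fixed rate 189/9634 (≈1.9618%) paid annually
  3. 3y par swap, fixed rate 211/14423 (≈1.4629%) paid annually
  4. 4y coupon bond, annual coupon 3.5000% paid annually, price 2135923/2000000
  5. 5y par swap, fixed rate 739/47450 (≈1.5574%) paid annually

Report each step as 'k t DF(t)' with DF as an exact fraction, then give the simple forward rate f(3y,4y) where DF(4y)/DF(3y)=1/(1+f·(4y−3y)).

step 1 [1y] zero: DF = P = 4823/5000 ≈ 0.964600
step 2 [2y] swap r/1=189/9634: DF=(1 − 189/9634·(0.964600))/(1+189/9634) = 4811/5000 ≈ 0.962200
step 3 [3y] swap r/1=211/14423: DF=(1 − 211/14423·(0.964600+0.962200))/(1+211/14423) = 4789/5000 ≈ 0.957800
step 4 [4y] bond c/1=7/200: DF=(2135923/2000000 − 7/200·(0.964600+0.962200+0.957800))/(1+7/200) = 9343/10000 ≈ 0.934300
step 5 [5y] swap r/1=739/47450: DF=(1 − 739/47450·(0.964600+0.962200+0.957800+0.934300))/(1+739/47450) = 9261/10000 ≈ 0.926100

1 1 4823/5000
2 2 4811/5000
3 3 4789/5000
4 4 9343/10000
5 5 9261/10000
f(3y,4y) = ((4789/5000)/(9343/10000) − 1)/(1) = 235/9343 ≈ 2.5153%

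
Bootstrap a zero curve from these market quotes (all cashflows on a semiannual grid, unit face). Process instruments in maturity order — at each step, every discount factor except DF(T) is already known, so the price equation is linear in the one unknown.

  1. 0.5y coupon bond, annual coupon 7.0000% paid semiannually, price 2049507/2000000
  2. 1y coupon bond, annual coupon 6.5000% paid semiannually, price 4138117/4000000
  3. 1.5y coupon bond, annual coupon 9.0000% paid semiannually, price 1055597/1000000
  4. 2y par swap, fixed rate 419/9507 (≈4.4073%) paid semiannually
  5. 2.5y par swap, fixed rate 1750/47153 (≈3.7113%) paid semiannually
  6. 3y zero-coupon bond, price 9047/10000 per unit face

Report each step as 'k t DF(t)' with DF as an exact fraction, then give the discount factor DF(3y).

1 1/2 9901/10000
2 1 2427/2500
3 3/2 9257/10000
4 2 4581/5000
5 5/2 73/80
6 3 9047/10000
DF(3y) = 9047/10000 ≈ 0.904700

step 1 [0.5y] bond c/2=7/200: DF=(2049507/2000000 − 7/200·(0))/(1+7/200) = 9901/10000 ≈ 0.990100
step 2 [1y] bond c/2=13/400: DF=(4138117/4000000 − 13/400·(0.990100))/(1+13/400) = 2427/2500 ≈ 0.970800
step 3 [1.5y] bond c/2=9/200: DF=(1055597/1000000 − 9/200·(0.990100+0.970800))/(1+9/200) = 9257/10000 ≈ 0.925700
step 4 [2y] swap r/2=419/19014: DF=(1 − 419/19014·(0.990100+0.970800+0.925700))/(1+419/19014) = 4581/5000 ≈ 0.916200
step 5 [2.5y] swap r/2=875/47153: DF=(1 − 875/47153·(0.990100+0.970800+0.925700+0.916200))/(1+875/47153) = 73/80 ≈ 0.912500
step 6 [3y] zero: DF = P = 9047/10000 ≈ 0.904700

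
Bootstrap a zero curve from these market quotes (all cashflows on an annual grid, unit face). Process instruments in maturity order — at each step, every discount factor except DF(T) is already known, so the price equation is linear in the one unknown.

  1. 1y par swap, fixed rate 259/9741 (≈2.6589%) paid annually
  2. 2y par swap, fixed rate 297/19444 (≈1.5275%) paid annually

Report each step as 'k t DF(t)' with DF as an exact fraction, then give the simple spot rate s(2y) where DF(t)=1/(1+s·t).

step 1 [1y] swap r/1=259/9741: DF=(1 − 259/9741·(0))/(1+259/9741) = 9741/10000 ≈ 0.974100
step 2 [2y] swap r/1=297/19444: DF=(1 − 297/19444·(0.974100))/(1+297/19444) = 9703/10000 ≈ 0.970300

1 1 9741/10000
2 2 9703/10000
s(2y) = (1/(9703/10000) − 1)/(2) = 297/19406 ≈ 1.5305%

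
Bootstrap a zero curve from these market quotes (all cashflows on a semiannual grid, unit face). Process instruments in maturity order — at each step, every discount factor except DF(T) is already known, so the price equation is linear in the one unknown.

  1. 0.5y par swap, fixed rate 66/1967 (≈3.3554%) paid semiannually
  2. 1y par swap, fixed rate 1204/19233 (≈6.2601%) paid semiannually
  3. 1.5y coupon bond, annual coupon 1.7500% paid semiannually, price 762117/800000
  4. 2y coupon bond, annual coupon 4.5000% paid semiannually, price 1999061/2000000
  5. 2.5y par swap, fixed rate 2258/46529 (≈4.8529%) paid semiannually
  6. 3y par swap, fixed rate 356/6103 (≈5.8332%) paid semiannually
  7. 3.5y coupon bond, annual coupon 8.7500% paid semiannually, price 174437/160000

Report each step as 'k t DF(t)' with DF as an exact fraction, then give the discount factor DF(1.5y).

1 1/2 1967/2000
2 1 4699/5000
3 3/2 9277/10000
4 2 2287/2500
5 5/2 8871/10000
6 3 4199/5000
7 7/2 8143/10000
DF(1.5y) = 9277/10000 ≈ 0.927700

step 1 [0.5y] swap r/2=33/1967: DF=(1 − 33/1967·(0))/(1+33/1967) = 1967/2000 ≈ 0.983500
step 2 [1y] swap r/2=602/19233: DF=(1 − 602/19233·(0.983500))/(1+602/19233) = 4699/5000 ≈ 0.939800
step 3 [1.5y] bond c/2=7/800: DF=(762117/800000 − 7/800·(0.983500+0.939800))/(1+7/800) = 9277/10000 ≈ 0.927700
step 4 [2y] bond c/2=9/400: DF=(1999061/2000000 − 9/400·(0.983500+0.939800+0.927700))/(1+9/400) = 2287/2500 ≈ 0.914800
step 5 [2.5y] swap r/2=1129/46529: DF=(1 − 1129/46529·(0.983500+0.939800+0.927700+0.914800))/(1+1129/46529) = 8871/10000 ≈ 0.887100
step 6 [3y] swap r/2=178/6103: DF=(1 − 178/6103·(0.983500+0.939800+0.927700+0.914800+0.887100))/(1+178/6103) = 4199/5000 ≈ 0.839800
step 7 [3.5y] bond c/2=7/160: DF=(174437/160000 − 7/160·(0.983500+0.939800+0.927700+0.914800+0.887100+0.839800))/(1+7/160) = 8143/10000 ≈ 0.814300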